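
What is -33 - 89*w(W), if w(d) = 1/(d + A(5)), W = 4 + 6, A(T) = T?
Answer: -584/15 ≈ -38.933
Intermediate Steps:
W = 10
w(d) = 1/(5 + d) (w(d) = 1/(d + 5) = 1/(5 + d))
-33 - 89*w(W) = -33 - 89/(5 + 10) = -33 - 89/15 = -584/15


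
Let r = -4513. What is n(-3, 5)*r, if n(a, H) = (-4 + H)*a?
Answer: 13539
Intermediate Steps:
n(a, H) = a*(-4 + H)
n(-3, 5)*r = -3*(-4 + 5)*(-4513) = -3*1*(-4513) = -3*(-4513) = 13539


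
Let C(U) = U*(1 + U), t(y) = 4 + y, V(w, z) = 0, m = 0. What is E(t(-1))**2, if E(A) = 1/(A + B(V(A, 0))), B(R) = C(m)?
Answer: 1/9 ≈ 0.11111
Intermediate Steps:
B(R) = 0 (B(R) = 0*(1 + 0) = 0*1 = 0)
E(A) = 1/A (E(A) = 1/(A + 0) = 1/A)
E(t(-1))**2 = (1/(4 - 1))**2 = (1/3)**2 = 1/9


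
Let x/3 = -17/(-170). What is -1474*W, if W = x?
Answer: -2211/5 ≈ -442.20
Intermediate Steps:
x = 3/10 (x = 3*(-17/(-170)) = 3*(-17*(-1/170)) = 3*(1/10) = 3/10 ≈ 0.30000)
W = 3/10 ≈ 0.30000
-1474*W = -1474*3/10 = -2211/5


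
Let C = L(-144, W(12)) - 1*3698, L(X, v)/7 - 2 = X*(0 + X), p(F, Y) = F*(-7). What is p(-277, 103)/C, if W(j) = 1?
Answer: 1939/141468 ≈ 0.013706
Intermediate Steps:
p(F, Y) = -7*F
L(X, v) = 14 + 7*X² (L(X, v) = 14 + 7*(X*(0 + X)) = 14 + 7*(X*X) = 14 + 7*X²)
C = 141468 (C = (14 + 7*(-144)²) - 1*3698 = (14 + 7*20736) - 3698 = (14 + 145152) - 3698 = 145166 - 3698 = 141468)
p(-277, 103)/C = -7*(-277)/141468 = 1939*(1/141468) = 1939/141468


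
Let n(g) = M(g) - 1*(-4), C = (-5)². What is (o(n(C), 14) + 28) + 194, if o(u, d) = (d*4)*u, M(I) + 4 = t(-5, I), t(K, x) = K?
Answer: -58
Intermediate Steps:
C = 25
M(I) = -9 (M(I) = -4 - 5 = -9)
n(g) = -5 (n(g) = -9 - 1*(-4) = -9 + 4 = -5)
o(u, d) = 4*d*u (o(u, d) = (4*d)*u = 4*d*u)
(o(n(C), 14) + 28) + 194 = (4*14*(-5) + 28) + 194 = (-280 + 28) + 194 = -252 + 194 = -58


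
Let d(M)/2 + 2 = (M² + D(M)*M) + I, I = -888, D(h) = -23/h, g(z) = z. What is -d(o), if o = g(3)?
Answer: 1808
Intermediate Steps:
o = 3
d(M) = -1826 + 2*M² (d(M) = -4 + 2*((M² + (-23/M)*M) - 888) = -4 + 2*((M² - 23) - 888) = -4 + 2*((-23 + M²) - 888) = -4 + 2*(-911 + M²) = -4 + (-1822 + 2*M²) = -1826 + 2*M²)
-d(o) = -(-1826 + 2*3²) = -(-1826 + 2*9) = -(-1826 + 18) = -1*(-1808) = 1808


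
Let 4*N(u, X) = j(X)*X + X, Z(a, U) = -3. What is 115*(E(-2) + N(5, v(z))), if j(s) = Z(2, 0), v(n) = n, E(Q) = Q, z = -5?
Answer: 115/2 ≈ 57.500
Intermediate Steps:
j(s) = -3
N(u, X) = -X/2 (N(u, X) = (-3*X + X)/4 = (-2*X)/4 = -X/2)
115*(E(-2) + N(5, v(z))) = 115*(-2 - ½*(-5)) = 115*(-2 + 5/2) = 115*(½) = 115/2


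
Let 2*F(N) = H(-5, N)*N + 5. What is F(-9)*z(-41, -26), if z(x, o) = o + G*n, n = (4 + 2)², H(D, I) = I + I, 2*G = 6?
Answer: 6847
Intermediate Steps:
G = 3 (G = (½)*6 = 3)
H(D, I) = 2*I
n = 36 (n = 6² = 36)
F(N) = 5/2 + N² (F(N) = ((2*N)*N + 5)/2 = (2*N² + 5)/2 = (5 + 2*N²)/2 = 5/2 + N²)
z(x, o) = 108 + o (z(x, o) = o + 3*36 = o + 108 = 108 + o)
F(-9)*z(-41, -26) = (5/2 + (-9)²)*(108 - 26) = (5/2 + 81)*82 = (167/2)*82 = 6847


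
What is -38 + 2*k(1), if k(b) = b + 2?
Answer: -32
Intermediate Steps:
k(b) = 2 + b
-38 + 2*k(1) = -38 + 2*(2 + 1) = -38 + 2*3 = -38 + 6 = -32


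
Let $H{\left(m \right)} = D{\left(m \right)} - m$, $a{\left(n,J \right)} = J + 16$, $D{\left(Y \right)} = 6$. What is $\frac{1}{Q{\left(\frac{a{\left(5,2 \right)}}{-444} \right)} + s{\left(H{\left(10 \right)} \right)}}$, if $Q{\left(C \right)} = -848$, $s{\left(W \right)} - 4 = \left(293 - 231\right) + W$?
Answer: $- \frac{1}{786} \approx -0.0012723$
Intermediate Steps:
$a{\left(n,J \right)} = 16 + J$
$H{\left(m \right)} = 6 - m$
$s{\left(W \right)} = 66 + W$ ($s{\left(W \right)} = 4 + \left(\left(293 - 231\right) + W\right) = 4 + \left(62 + W\right) = 66 + W$)
$\frac{1}{Q{\left(\frac{a{\left(5,2 \right)}}{-444} \right)} + s{\left(H{\left(10 \right)} \right)}} = \frac{1}{-848 + \left(66 + \left(6 - 10\right)\right)} = \frac{1}{-848 + \left(66 - 4\right)} = \frac{1}{-848 + 62} = \frac{1}{-786} = - \frac{1}{786}$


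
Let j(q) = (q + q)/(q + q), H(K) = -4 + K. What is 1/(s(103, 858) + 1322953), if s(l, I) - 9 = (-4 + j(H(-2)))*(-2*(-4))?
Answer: 1/1322938 ≈ 7.5589e-7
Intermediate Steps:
j(q) = 1 (j(q) = (2*q)/((2*q)) = (2*q)*(1/(2*q)) = 1)
s(l, I) = -15 (s(l, I) = 9 + (-4 + 1)*(-2*(-4)) = 9 - 3*8 = 9 - 24 = -15)
1/(s(103, 858) + 1322953) = 1/(-15 + 1322953) = 1/1322938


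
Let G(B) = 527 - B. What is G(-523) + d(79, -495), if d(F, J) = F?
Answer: 1129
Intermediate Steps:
G(-523) + d(79, -495) = (527 - 1*(-523)) + 79 = (527 + 523) + 79 = 1050 + 79 = 1129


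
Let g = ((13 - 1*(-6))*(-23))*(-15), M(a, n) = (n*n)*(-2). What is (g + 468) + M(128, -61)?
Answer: -419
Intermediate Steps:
M(a, n) = -2*n² (M(a, n) = n²*(-2) = -2*n²)
g = 6555 (g = ((13 + 6)*(-23))*(-15) = (19*(-23))*(-15) = -437*(-15) = 6555)
(g + 468) + M(128, -61) = (6555 + 468) - 2*(-61)² = 7023 - 2*3721 = 7023 - 7442 = -419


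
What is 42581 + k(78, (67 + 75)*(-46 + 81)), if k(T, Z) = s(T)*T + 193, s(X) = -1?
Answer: 42696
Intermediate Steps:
k(T, Z) = 193 - T (k(T, Z) = -T + 193 = 193 - T)
42581 + k(78, (67 + 75)*(-46 + 81)) = 42581 + (193 - 1*78) = 42581 + (193 - 78) = 42581 + 115 = 42696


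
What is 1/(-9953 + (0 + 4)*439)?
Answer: -1/8197 ≈ -0.00012200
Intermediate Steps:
1/(-9953 + (0 + 4)*439) = 1/(-9953 + 4*439) = 1/(-9953 + 1756) = 1/(-8197) = -1/8197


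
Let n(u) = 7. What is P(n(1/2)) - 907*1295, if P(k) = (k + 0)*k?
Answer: -1174516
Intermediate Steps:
P(k) = k**2 (P(k) = k*k = k**2)
P(n(1/2)) - 907*1295 = 7**2 - 907*1295 = 49 - 1174565 = -1174516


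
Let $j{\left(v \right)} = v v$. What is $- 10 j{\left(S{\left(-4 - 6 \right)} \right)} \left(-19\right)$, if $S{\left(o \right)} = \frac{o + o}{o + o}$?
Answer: $190$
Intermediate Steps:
$S{\left(o \right)} = 1$ ($S{\left(o \right)} = \frac{2 o}{2 o} = 2 o \frac{1}{2 o} = 1$)
$j{\left(v \right)} = v^{2}$
$- 10 j{\left(S{\left(-4 - 6 \right)} \right)} \left(-19\right) = - 10 \cdot 1^{2} \left(-19\right) = \left(-10\right) 1 \left(-19\right) = \left(-10\right) \left(-19\right) = 190$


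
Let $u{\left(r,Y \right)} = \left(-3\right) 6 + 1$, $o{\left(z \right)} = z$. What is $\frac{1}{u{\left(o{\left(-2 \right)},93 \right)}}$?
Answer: $- \frac{1}{17} \approx -0.058824$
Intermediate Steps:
$u{\left(r,Y \right)} = -17$ ($u{\left(r,Y \right)} = -18 + 1 = -17$)
$\frac{1}{u{\left(o{\left(-2 \right)},93 \right)}} = \frac{1}{-17} = - \frac{1}{17}$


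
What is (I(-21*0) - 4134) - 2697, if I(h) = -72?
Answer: -6903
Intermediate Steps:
(I(-21*0) - 4134) - 2697 = (-72 - 4134) - 2697 = -4206 - 2697 = -6903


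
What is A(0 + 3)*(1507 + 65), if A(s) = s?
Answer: 4716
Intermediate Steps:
A(0 + 3)*(1507 + 65) = (0 + 3)*(1507 + 65) = 3*1572 = 4716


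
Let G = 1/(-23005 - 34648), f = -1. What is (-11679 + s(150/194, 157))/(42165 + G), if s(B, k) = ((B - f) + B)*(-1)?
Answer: -32663595415/117900529084 ≈ -0.27704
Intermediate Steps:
s(B, k) = -1 - 2*B (s(B, k) = ((B - 1*(-1)) + B)*(-1) = ((B + 1) + B)*(-1) = ((1 + B) + B)*(-1) = (1 + 2*B)*(-1) = -1 - 2*B)
G = -1/57653 (G = 1/(-57653) = -1/57653 ≈ -1.7345e-5)
(-11679 + s(150/194, 157))/(42165 + G) = (-11679 + (-1 - 300/194))/(42165 - 1/57653) = (-11679 + (-1 - 300/194))/(2430938744/57653) = (-11679 + (-1 - 2*75/97))*(57653/2430938744) = (-11679 + (-1 - 150/97))*(57653/2430938744) = (-11679 - 247/97)*(57653/2430938744) = -1133110/97*57653/2430938744 = -32663595415/117900529084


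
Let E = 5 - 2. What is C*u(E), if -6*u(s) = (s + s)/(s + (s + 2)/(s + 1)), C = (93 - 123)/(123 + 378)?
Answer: 40/2839 ≈ 0.014089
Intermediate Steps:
E = 3
C = -10/167 (C = -30/501 = -30*1/501 = -10/167 ≈ -0.059880)
u(s) = -s/(3*(s + (2 + s)/(1 + s))) (u(s) = -(s + s)/(6*(s + (s + 2)/(s + 1))) = -2*s/(6*(s + (2 + s)/(1 + s))) = -s/(3*(s + (2 + s)/(1 + s))))
C*u(E) = -(-10)*3*(1 + 3)/(167*(6 + 3*3**2 + 6*3)) = -(-10)*3*4/(167*(6 + 3*9 + 18)) = -(-10)*3*4/(167*(6 + 27 + 18)) = -(-10)*3*4/(167*51) = -10/167*(-4/17) = 40/2839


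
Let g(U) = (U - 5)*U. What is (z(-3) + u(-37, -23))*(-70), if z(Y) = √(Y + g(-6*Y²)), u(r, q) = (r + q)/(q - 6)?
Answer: -4200/29 - 70*√3183 ≈ -4094.1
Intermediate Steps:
u(r, q) = (q + r)/(-6 + q)
g(U) = U*(-5 + U) (g(U) = (-5 + U)*U = U*(-5 + U))
z(Y) = √(Y - 6*Y²*(-5 - 6*Y²)) (z(Y) = √(Y + (-6*Y²)*(-5 - 6*Y²)) = √(Y - 6*Y²*(-5 - 6*Y²)))
(z(-3) + u(-37, -23))*(-70) = (√(-3*(1 + 30*(-3) + 36*(-3)³)) + (-23 - 37)/(-6 - 23))*(-70) = (√(-3*(1 - 90 + 36*(-27))) - 60/(-29))*(-70) = (√(-3*(1 - 90 - 972)) - 1/29*(-60))*(-70) = (√(-3*(-1061)) + 60/29)*(-70) = (√3183 + 60/29)*(-70) = (60/29 + √3183)*(-70) = -4200/29 - 70*√3183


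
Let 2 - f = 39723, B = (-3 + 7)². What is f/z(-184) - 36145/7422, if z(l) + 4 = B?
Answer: -16402389/4948 ≈ -3315.0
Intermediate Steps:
B = 16 (B = 4² = 16)
z(l) = 12 (z(l) = -4 + 16 = 12)
f = -39721 (f = 2 - 1*39723 = 2 - 39723 = -39721)
f/z(-184) - 36145/7422 = -39721/12 - 36145/7422 = -16402389/4948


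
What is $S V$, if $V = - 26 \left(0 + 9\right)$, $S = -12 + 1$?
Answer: $2574$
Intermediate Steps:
$S = -11$
$V = -234$ ($V = \left(-26\right) 9 = -234$)
$S V = \left(-11\right) \left(-234\right) = 2574$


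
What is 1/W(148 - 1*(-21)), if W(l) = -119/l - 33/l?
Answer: -169/152 ≈ -1.1118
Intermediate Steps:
W(l) = -152/l
1/W(148 - 1*(-21)) = 1/(-152/(148 - 1*(-21))) = 1/(-152/(148 + 21)) = 1/(-152/169) = -169/152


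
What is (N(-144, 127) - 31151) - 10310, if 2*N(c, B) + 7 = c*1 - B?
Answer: -41600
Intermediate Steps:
N(c, B) = -7/2 + c/2 - B/2 (N(c, B) = -7/2 + (c*1 - B)/2 = -7/2 + (c - B)/2 = -7/2 + (c/2 - B/2) = -7/2 + c/2 - B/2)
(N(-144, 127) - 31151) - 10310 = ((-7/2 + (½)*(-144) - ½*127) - 31151) - 10310 = ((-7/2 - 72 - 127/2) - 31151) - 10310 = (-139 - 31151) - 10310 = -31290 - 10310 = -41600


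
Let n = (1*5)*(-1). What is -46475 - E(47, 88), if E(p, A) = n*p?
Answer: -46240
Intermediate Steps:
n = -5 (n = 5*(-1) = -5)
E(p, A) = -5*p
-46475 - E(47, 88) = -46475 - (-5)*47 = -46475 - 1*(-235) = -46475 + 235 = -46240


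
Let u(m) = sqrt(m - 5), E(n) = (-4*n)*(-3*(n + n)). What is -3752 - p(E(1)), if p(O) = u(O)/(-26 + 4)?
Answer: -3752 + sqrt(19)/22 ≈ -3751.8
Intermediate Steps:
E(n) = 24*n**2 (E(n) = (-4*n)*(-6*n) = 24*n**2)
u(m) = sqrt(-5 + m)
p(O) = -sqrt(-5 + O)/22 (p(O) = sqrt(-5 + O)/(-26 + 4) = sqrt(-5 + O)/(-22) = sqrt(-5 + O)*(-1/22) = -sqrt(-5 + O)/22)
-3752 - p(E(1)) = -3752 - (-1)*sqrt(-5 + 24*1**2)/22 = -3752 - (-1)*sqrt(-5 + 24*1)/22 = -3752 - (-1)*sqrt(-5 + 24)/22 = -3752 - (-1)*sqrt(19)/22 = -3752 + sqrt(19)/22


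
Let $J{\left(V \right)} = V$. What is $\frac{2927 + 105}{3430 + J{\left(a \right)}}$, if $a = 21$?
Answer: $\frac{3032}{3451} \approx 0.87859$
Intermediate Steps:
$\frac{2927 + 105}{3430 + J{\left(a \right)}} = \frac{2927 + 105}{3430 + 21} = \frac{3032}{3451}$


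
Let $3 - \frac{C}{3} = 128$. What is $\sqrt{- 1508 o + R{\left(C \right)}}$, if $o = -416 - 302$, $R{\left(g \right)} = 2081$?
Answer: $5 \sqrt{43393} \approx 1041.5$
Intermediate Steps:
$C = -375$ ($C = 9 - 384 = -375$)
$o = -718$ ($o = -416 - 302 = -718$)
$\sqrt{- 1508 o + R{\left(C \right)}} = \sqrt{\left(-1508\right) \left(-718\right) + 2081} = \sqrt{1082744 + 2081} = \sqrt{1084825} = 5 \sqrt{43393}$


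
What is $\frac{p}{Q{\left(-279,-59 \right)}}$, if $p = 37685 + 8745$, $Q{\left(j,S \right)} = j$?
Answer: $- \frac{46430}{279} \approx -166.42$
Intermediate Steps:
$p = 46430$
$\frac{p}{Q{\left(-279,-59 \right)}} = \frac{46430}{-279} = 46430 \left(- \frac{1}{279}\right) = - \frac{46430}{279}$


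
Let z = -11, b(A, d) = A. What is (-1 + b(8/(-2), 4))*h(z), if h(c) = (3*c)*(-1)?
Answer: -165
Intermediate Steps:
h(c) = -3*c
(-1 + b(8/(-2), 4))*h(z) = (-1 + 8/(-2))*(-3*(-11)) = (-1 + 8*(-1/2))*33 = (-1 - 4)*33 = -5*33 = -165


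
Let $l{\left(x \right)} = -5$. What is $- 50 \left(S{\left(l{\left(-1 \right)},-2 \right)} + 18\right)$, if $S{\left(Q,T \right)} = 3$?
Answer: $-1050$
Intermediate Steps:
$- 50 \left(S{\left(l{\left(-1 \right)},-2 \right)} + 18\right) = - 50 \left(3 + 18\right) = \left(-50\right) 21 = -1050$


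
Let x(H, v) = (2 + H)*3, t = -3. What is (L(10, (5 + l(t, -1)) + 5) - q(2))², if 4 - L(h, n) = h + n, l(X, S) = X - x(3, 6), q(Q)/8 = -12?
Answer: 9604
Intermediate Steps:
q(Q) = -96 (q(Q) = 8*(-12) = -96)
x(H, v) = 6 + 3*H
l(X, S) = -15 + X (l(X, S) = X - (6 + 3*3) = X - (6 + 9) = X - 1*15 = X - 15 = -15 + X)
L(h, n) = 4 - h - n (L(h, n) = 4 - (h + n) = 4 + (-h - n) = 4 - h - n)
(L(10, (5 + l(t, -1)) + 5) - q(2))² = ((4 - 1*10 - ((5 + (-15 - 3)) + 5)) - 1*(-96))² = ((4 - 10 - ((5 - 18) + 5)) + 96)² = ((4 - 10 - (-13 + 5)) + 96)² = ((4 - 10 - 1*(-8)) + 96)² = ((4 - 10 + 8) + 96)² = (2 + 96)² = 98² = 9604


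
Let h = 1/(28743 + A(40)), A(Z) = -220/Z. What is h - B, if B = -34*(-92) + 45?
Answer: -182368173/57475 ≈ -3173.0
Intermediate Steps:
h = 2/57475 (h = 1/(28743 - 220/40) = 1/(28743 - 220*1/40) = 1/(28743 - 11/2) = 1/(57475/2) = 2/57475 ≈ 3.4798e-5)
B = 3173 (B = 3128 + 45 = 3173)
h - B = 2/57475 - 1*3173 = 2/57475 - 3173 = -182368173/57475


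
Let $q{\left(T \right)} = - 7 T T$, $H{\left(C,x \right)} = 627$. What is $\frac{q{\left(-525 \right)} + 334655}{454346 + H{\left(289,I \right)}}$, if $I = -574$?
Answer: $- \frac{1594720}{454973} \approx -3.5051$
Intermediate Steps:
$q{\left(T \right)} = - 7 T^{2}$
$\frac{q{\left(-525 \right)} + 334655}{454346 + H{\left(289,I \right)}} = \frac{- 7 \left(-525\right)^{2} + 334655}{454346 + 627} = \frac{\left(-7\right) 275625 + 334655}{454973} = \left(-1929375 + 334655\right) \frac{1}{454973} = \left(-1594720\right) \frac{1}{454973} = - \frac{1594720}{454973}$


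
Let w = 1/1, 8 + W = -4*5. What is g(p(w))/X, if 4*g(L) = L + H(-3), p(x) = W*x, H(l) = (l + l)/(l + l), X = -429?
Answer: 9/572 ≈ 0.015734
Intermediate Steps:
W = -28 (W = -8 - 4*5 = -8 - 20 = -28)
H(l) = 1 (H(l) = (2*l)/((2*l)) = (2*l)*(1/(2*l)) = 1)
w = 1 (w = 1*1 = 1)
p(x) = -28*x
g(L) = 1/4 + L/4 (g(L) = (L + 1)/4 = (1 + L)/4 = 1/4 + L/4)
g(p(w))/X = (1/4 + (-28*1)/4)/(-429) = (1/4 + (1/4)*(-28))*(-1/429) = (1/4 - 7)*(-1/429) = -27/4*(-1/429) = 9/572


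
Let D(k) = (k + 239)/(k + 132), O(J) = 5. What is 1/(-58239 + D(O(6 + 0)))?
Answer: -137/7978499 ≈ -1.7171e-5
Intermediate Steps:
D(k) = (239 + k)/(132 + k)
1/(-58239 + D(O(6 + 0))) = 1/(-58239 + (239 + 5)/(132 + 5)) = 1/(-58239 + 244/137) = 1/(-7978499/137) = -137/7978499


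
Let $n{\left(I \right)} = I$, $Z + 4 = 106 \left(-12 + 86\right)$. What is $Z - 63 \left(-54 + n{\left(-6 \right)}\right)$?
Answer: $11620$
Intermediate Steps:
$Z = 7840$ ($Z = -4 + 106 \left(-12 + 86\right) = -4 + 106 \cdot 74 = -4 + 7844 = 7840$)
$Z - 63 \left(-54 + n{\left(-6 \right)}\right) = 7840 - 63 \left(-54 - 6\right) = 7840 - -3780 = 7840 + 3780 = 11620$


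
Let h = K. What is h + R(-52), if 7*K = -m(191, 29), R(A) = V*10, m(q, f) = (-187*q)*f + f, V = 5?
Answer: 1036114/7 ≈ 1.4802e+5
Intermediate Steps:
m(q, f) = f - 187*f*q (m(q, f) = -187*f*q + f = f - 187*f*q)
R(A) = 50 (R(A) = 5*10 = 50)
K = 1035764/7 (K = (-29*(1 - 187*191))/7 = (-29*(1 - 35717))/7 = (-29*(-35716))/7 = (-1*(-1035764))/7 = (⅐)*1035764 = 1035764/7 ≈ 1.4797e+5)
h = 1035764/7 ≈ 1.4797e+5
h + R(-52) = 1035764/7 + 50 = 1036114/7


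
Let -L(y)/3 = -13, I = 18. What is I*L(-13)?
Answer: 702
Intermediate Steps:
L(y) = 39 (L(y) = -3*(-13) = 39)
I*L(-13) = 18*39 = 702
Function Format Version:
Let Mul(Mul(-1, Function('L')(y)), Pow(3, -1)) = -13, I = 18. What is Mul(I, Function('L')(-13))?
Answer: 702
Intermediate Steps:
Function('L')(y) = 39 (Function('L')(y) = Mul(-3, -13) = 39)
Mul(I, Function('L')(-13)) = Mul(18, 39) = 702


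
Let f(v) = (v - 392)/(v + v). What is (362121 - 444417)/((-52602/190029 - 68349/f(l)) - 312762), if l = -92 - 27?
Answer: 190269956772/796712804869 ≈ 0.23882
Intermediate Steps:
l = -119
f(v) = (-392 + v)/(2*v) (f(v) = (-392 + v)/((2*v)) = (-392 + v)*(1/(2*v)) = (-392 + v)/(2*v))
(362121 - 444417)/((-52602/190029 - 68349/f(l)) - 312762) = (362121 - 444417)/((-52602/190029 - 68349*(-238/(-392 - 119))) - 312762) = -82296/((-52602*1/190029 - 68349/((½)*(-1/119)*(-511))) - 312762) = -82296/((-17534/63343 - 68349/73/34) - 312762) = -82296/((-17534/63343 - 68349*34/73) - 312762) = -82296/((-17534/63343 - 2323866/73) - 312762) = -82296/(-147201924020/4624039 - 312762) = -82296/(-1593425609738/4624039) = -82296*(-4624039/1593425609738) = 190269956772/796712804869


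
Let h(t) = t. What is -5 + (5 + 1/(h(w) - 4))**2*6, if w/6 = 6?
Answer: 75203/512 ≈ 146.88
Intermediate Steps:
w = 36 (w = 6*6 = 36)
-5 + (5 + 1/(h(w) - 4))**2*6 = -5 + (5 + 1/(36 - 4))**2*6 = -5 + (5 + 1/32)**2*6 = -5 + (161/32)**2*6 = -5 + (25921/1024)*6 = -5 + 77763/512 = 75203/512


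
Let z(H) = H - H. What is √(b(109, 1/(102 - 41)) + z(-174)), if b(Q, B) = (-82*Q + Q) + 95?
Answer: I*√8734 ≈ 93.456*I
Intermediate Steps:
z(H) = 0
b(Q, B) = 95 - 81*Q (b(Q, B) = -81*Q + 95 = 95 - 81*Q)
√(b(109, 1/(102 - 41)) + z(-174)) = √((95 - 81*109) + 0) = √((95 - 8829) + 0) = √(-8734 + 0) = √(-8734) = I*√8734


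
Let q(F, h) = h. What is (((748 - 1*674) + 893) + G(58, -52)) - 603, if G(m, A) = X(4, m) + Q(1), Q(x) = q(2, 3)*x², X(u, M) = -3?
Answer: 364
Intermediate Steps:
Q(x) = 3*x²
G(m, A) = 0 (G(m, A) = -3 + 3*1² = -3 + 3*1 = -3 + 3 = 0)
(((748 - 1*674) + 893) + G(58, -52)) - 603 = (((748 - 1*674) + 893) + 0) - 603 = (((748 - 674) + 893) + 0) - 603 = ((74 + 893) + 0) - 603 = (967 + 0) - 603 = 967 - 603 = 364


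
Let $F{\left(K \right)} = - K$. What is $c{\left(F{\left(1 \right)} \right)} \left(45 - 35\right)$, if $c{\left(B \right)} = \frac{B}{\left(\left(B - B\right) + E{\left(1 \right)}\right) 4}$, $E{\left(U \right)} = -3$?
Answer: $\frac{5}{6} \approx 0.83333$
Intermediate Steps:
$c{\left(B \right)} = - \frac{B}{12}$ ($c{\left(B \right)} = \frac{B}{\left(\left(B - B\right) - 3\right) 4} = \frac{B}{\left(0 - 3\right) 4} = \frac{B}{\left(-3\right) 4} = \frac{B}{-12} = B \left(- \frac{1}{12}\right) = - \frac{B}{12}$)
$c{\left(F{\left(1 \right)} \right)} \left(45 - 35\right) = - \frac{\left(-1\right) 1}{12} \left(45 - 35\right) = \left(- \frac{1}{12}\right) \left(-1\right) 10 = \frac{1}{12} \cdot 10 = \frac{5}{6}$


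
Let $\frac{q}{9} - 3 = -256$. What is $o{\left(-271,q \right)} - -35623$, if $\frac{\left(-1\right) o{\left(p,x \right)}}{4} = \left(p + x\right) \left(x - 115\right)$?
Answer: $-24343641$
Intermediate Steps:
$q = -2277$ ($q = 27 + 9 \left(-256\right) = 27 - 2304 = -2277$)
$o{\left(p,x \right)} = - 4 \left(-115 + x\right) \left(p + x\right)$ ($o{\left(p,x \right)} = - 4 \left(p + x\right) \left(x - 115\right) = - 4 \left(p + x\right) \left(-115 + x\right) = - 4 \left(-115 + x\right) \left(p + x\right)$)
$o{\left(-271,q \right)} - -35623 = \left(- 4 \left(-2277\right)^{2} + 460 \left(-271\right) + 460 \left(-2277\right) - \left(-1084\right) \left(-2277\right)\right) - -35623 = \left(\left(-4\right) 5184729 - 124660 - 1047420 - 2468268\right) + 35623 = \left(-20738916 - 124660 - 1047420 - 2468268\right) + 35623 = -24379264 + 35623 = -24343641$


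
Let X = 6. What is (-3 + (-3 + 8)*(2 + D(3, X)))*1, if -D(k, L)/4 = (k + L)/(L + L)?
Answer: -8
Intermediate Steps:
D(k, L) = -2*(L + k)/L (D(k, L) = -4*(k + L)/(L + L) = -4*(L + k)/(2*L) = -4*(L + k)*1/(2*L) = -2*(L + k)/L)
(-3 + (-3 + 8)*(2 + D(3, X)))*1 = (-3 + (-3 + 8)*(2 + (-2 - 2*3/6)))*1 = (-3 + 5*(2 + (-2 - 2*3*⅙)))*1 = (-3 + 5*(2 + (-2 - 1)))*1 = (-3 + 5*(2 - 3))*1 = (-3 + 5*(-1))*1 = (-3 - 5)*1 = -8*1 = -8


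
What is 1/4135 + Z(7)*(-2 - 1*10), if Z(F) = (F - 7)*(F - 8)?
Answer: 1/4135 ≈ 0.00024184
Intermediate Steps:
Z(F) = (-8 + F)*(-7 + F) (Z(F) = (-7 + F)*(-8 + F) = (-8 + F)*(-7 + F))
1/4135 + Z(7)*(-2 - 1*10) = 1/4135 + (56 + 7² - 15*7)*(-2 - 1*10) = 1/4135 + (56 + 49 - 105)*(-2 - 10) = 1/4135 + 0*(-12) = 1/4135 + 0 = 1/4135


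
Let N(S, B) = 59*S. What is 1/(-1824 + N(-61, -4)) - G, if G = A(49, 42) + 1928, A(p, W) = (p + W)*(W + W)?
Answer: -51908957/5423 ≈ -9572.0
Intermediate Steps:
A(p, W) = 2*W*(W + p) (A(p, W) = (W + p)*(2*W) = 2*W*(W + p))
G = 9572 (G = 2*42*(42 + 49) + 1928 = 2*42*91 + 1928 = 7644 + 1928 = 9572)
1/(-1824 + N(-61, -4)) - G = 1/(-1824 + 59*(-61)) - 1*9572 = 1/(-1824 - 3599) - 9572 = 1/(-5423) - 9572 = -1/5423 - 9572 = -51908957/5423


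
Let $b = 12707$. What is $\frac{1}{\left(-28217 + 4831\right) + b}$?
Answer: $- \frac{1}{10679} \approx -9.3642 \cdot 10^{-5}$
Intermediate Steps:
$\frac{1}{\left(-28217 + 4831\right) + b} = \frac{1}{\left(-28217 + 4831\right) + 12707} = \frac{1}{-23386 + 12707} = \frac{1}{-10679} = - \frac{1}{10679}$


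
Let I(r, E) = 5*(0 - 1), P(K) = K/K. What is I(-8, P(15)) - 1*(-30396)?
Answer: 30391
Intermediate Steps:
P(K) = 1
I(r, E) = -5 (I(r, E) = 5*(-1) = -5)
I(-8, P(15)) - 1*(-30396) = -5 - 1*(-30396) = -5 + 30396 = 30391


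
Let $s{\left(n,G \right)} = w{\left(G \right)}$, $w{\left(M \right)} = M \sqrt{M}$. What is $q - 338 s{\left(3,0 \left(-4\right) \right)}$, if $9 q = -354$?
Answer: $- \frac{118}{3} \approx -39.333$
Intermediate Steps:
$q = - \frac{118}{3}$ ($q = \frac{1}{9} \left(-354\right) = - \frac{118}{3} \approx -39.333$)
$w{\left(M \right)} = M^{\frac{3}{2}}$
$s{\left(n,G \right)} = G^{\frac{3}{2}}$
$q - 338 s{\left(3,0 \left(-4\right) \right)} = - \frac{118}{3} - 338 \left(0 \left(-4\right)\right)^{\frac{3}{2}} = - \frac{118}{3} - 338 \cdot 0^{\frac{3}{2}} = - \frac{118}{3} - 0 = - \frac{118}{3} + 0 = - \frac{118}{3}$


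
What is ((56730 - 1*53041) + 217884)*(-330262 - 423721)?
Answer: -167062275259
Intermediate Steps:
((56730 - 1*53041) + 217884)*(-330262 - 423721) = ((56730 - 53041) + 217884)*(-753983) = (3689 + 217884)*(-753983) = 221573*(-753983) = -167062275259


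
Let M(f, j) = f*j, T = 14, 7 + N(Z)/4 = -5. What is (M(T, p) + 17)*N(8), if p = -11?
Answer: 6576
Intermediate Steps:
N(Z) = -48 (N(Z) = -28 + 4*(-5) = -28 - 20 = -48)
(M(T, p) + 17)*N(8) = (14*(-11) + 17)*(-48) = (-154 + 17)*(-48) = -137*(-48) = 6576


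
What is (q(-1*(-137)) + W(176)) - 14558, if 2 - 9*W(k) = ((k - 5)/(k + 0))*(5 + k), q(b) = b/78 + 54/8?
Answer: -300000959/20592 ≈ -14569.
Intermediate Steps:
q(b) = 27/4 + b/78 (q(b) = b*(1/78) + 54*(⅛) = b/78 + 27/4 = 27/4 + b/78)
W(k) = 2/9 - (-5 + k)*(5 + k)/(9*k) (W(k) = 2/9 - (k - 5)/(k + 0)*(5 + k)/9 = 2/9 - (-5 + k)/k*(5 + k)/9 = 2/9 - (-5 + k)*(5 + k)/(9*k))
(q(-1*(-137)) + W(176)) - 14558 = ((27/4 + (-1*(-137))/78) + (⅑)*(25 - 1*176*(-2 + 176))/176) - 14558 = ((27/4 + (1/78)*137) + (⅑)*(1/176)*(25 - 1*176*174)) - 14558 = ((27/4 + 137/78) + (⅑)*(1/176)*(25 - 30624)) - 14558 = (1327/156 + (⅑)*(1/176)*(-30599)) - 14558 = (1327/156 - 30599/1584) - 14558 = -222623/20592 - 14558 = -300000959/20592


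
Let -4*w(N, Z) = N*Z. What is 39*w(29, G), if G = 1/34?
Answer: -1131/136 ≈ -8.3162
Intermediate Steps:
G = 1/34 ≈ 0.029412
w(N, Z) = -N*Z/4
39*w(29, G) = 39*(-¼*29*1/34) = 39*(-29/136) = -1131/136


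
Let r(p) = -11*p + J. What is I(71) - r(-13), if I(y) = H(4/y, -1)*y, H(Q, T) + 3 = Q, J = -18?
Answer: -334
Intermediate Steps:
H(Q, T) = -3 + Q
r(p) = -18 - 11*p (r(p) = -11*p - 18 = -18 - 11*p)
I(y) = y*(-3 + 4/y) (I(y) = (-3 + 4/y)*y = y*(-3 + 4/y))
I(71) - r(-13) = (4 - 3*71) - (-18 - 11*(-13)) = (4 - 213) - (-18 + 143) = -209 - 1*125 = -209 - 125 = -334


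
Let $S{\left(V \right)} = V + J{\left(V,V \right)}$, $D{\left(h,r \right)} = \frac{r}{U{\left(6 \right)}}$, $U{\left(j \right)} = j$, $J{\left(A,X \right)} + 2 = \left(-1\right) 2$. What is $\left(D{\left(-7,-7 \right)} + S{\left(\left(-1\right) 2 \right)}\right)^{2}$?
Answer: $\frac{1849}{36} \approx 51.361$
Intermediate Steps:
$J{\left(A,X \right)} = -4$ ($J{\left(A,X \right)} = -2 - 2 = -4$)
$D{\left(h,r \right)} = \frac{r}{6}$
$S{\left(V \right)} = -4 + V$ ($S{\left(V \right)} = V - 4 = -4 + V$)
$\left(D{\left(-7,-7 \right)} + S{\left(\left(-1\right) 2 \right)}\right)^{2} = \left(\frac{1}{6} \left(-7\right) - 6\right)^{2} = \left(- \frac{7}{6} - 6\right)^{2} = \left(- \frac{43}{6}\right)^{2} = \frac{1849}{36}$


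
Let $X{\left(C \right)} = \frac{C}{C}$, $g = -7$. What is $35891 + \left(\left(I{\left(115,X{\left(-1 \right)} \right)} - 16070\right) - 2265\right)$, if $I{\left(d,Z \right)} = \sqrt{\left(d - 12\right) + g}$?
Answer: $17556 + 4 \sqrt{6} \approx 17566.0$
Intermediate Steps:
$X{\left(C \right)} = 1$
$I{\left(d,Z \right)} = \sqrt{-19 + d}$ ($I{\left(d,Z \right)} = \sqrt{\left(d - 12\right) - 7} = \sqrt{\left(-12 + d\right) - 7} = \sqrt{-19 + d}$)
$35891 + \left(\left(I{\left(115,X{\left(-1 \right)} \right)} - 16070\right) - 2265\right) = 35891 - \left(18335 - \sqrt{-19 + 115}\right) = 35891 - \left(18335 - 4 \sqrt{6}\right) = 17556 + 4 \sqrt{6}$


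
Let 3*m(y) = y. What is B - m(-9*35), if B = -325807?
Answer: -325702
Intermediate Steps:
m(y) = y/3
B - m(-9*35) = -325807 - (-9*35)/3 = -325807 - (-315)/3 = -325807 - 1*(-105) = -325807 + 105 = -325702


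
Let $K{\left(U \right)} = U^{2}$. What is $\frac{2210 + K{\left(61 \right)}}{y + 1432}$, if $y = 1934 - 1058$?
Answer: $\frac{5931}{2308} \approx 2.5698$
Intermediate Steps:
$y = 876$
$\frac{2210 + K{\left(61 \right)}}{y + 1432} = \frac{2210 + 61^{2}}{876 + 1432} = \frac{2210 + 3721}{2308} = 5931 \cdot \frac{1}{2308} = \frac{5931}{2308}$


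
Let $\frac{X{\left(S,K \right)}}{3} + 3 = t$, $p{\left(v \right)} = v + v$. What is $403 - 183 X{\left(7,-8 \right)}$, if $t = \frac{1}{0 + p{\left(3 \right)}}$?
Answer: $\frac{3917}{2} \approx 1958.5$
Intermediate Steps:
$p{\left(v \right)} = 2 v$
$t = \frac{1}{6}$ ($t = \frac{1}{0 + 2 \cdot 3} = \frac{1}{0 + 6} = \frac{1}{6} \approx 0.16667$)
$X{\left(S,K \right)} = - \frac{17}{2}$ ($X{\left(S,K \right)} = -9 + 3 \cdot \frac{1}{6} = -9 + \frac{1}{2} = - \frac{17}{2}$)
$403 - 183 X{\left(7,-8 \right)} = 403 - - \frac{3111}{2} = 403 + \frac{3111}{2} = \frac{3917}{2}$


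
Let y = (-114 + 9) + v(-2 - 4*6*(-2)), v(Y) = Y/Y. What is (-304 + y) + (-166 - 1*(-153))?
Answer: -421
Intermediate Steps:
v(Y) = 1
y = -104 (y = (-114 + 9) + 1 = -105 + 1 = -104)
(-304 + y) + (-166 - 1*(-153)) = (-304 - 104) + (-166 - 1*(-153)) = -408 + (-166 + 153) = -408 - 13 = -421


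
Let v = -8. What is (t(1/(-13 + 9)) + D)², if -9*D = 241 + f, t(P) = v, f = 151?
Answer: 215296/81 ≈ 2658.0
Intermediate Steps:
t(P) = -8
D = -392/9 (D = -(241 + 151)/9 = -⅑*392 = -392/9 ≈ -43.556)
(t(1/(-13 + 9)) + D)² = (-8 - 392/9)² = (-464/9)² = 215296/81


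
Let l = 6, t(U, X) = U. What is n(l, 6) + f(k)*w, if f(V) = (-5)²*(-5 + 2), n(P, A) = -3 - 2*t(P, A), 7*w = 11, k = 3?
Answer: -930/7 ≈ -132.86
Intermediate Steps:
w = 11/7 (w = (⅐)*11 = 11/7 ≈ 1.5714)
n(P, A) = -3 - 2*P
f(V) = -75 (f(V) = 25*(-3) = -75)
n(l, 6) + f(k)*w = (-3 - 2*6) - 75*11/7 = (-3 - 12) - 825/7 = -15 - 825/7 = -930/7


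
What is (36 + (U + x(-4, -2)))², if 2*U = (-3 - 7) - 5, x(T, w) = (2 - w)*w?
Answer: 1681/4 ≈ 420.25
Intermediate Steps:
x(T, w) = w*(2 - w)
U = -15/2 (U = ((-3 - 7) - 5)/2 = (-10 - 5)/2 = (½)*(-15) = -15/2 ≈ -7.5000)
(36 + (U + x(-4, -2)))² = (36 + (-15/2 - 2*(2 - 1*(-2))))² = (36 + (-15/2 - 2*(2 + 2)))² = (36 + (-15/2 - 2*4))² = (36 + (-15/2 - 8))² = (36 - 31/2)² = (41/2)² = 1681/4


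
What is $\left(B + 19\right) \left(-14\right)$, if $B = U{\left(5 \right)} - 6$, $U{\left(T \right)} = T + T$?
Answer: $-322$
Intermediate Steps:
$U{\left(T \right)} = 2 T$
$B = 4$ ($B = 2 \cdot 5 - 6 = 10 - 6 = 4$)
$\left(B + 19\right) \left(-14\right) = \left(4 + 19\right) \left(-14\right) = 23 \left(-14\right) = -322$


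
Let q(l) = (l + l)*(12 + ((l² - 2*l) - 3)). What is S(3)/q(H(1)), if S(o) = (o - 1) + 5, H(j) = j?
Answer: 7/16 ≈ 0.43750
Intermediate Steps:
q(l) = 2*l*(9 + l² - 2*l) (q(l) = (2*l)*(12 + (-3 + l² - 2*l)) = (2*l)*(9 + l² - 2*l) = 2*l*(9 + l² - 2*l))
S(o) = 4 + o (S(o) = (-1 + o) + 5 = 4 + o)
S(3)/q(H(1)) = (4 + 3)/((2*1*(9 + 1² - 2*1))) = 7/((2*1*(9 + 1 - 2))) = 7/((2*1*8)) = 7/16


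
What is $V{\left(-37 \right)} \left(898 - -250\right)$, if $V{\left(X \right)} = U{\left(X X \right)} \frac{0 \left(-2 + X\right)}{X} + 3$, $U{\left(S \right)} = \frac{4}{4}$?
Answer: $3444$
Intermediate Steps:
$U{\left(S \right)} = 1$ ($U{\left(S \right)} = 4 \cdot \frac{1}{4} = 1$)
$V{\left(X \right)} = 3$ ($V{\left(X \right)} = 1 \frac{0 \left(-2 + X\right)}{X} + 3 = 1 \frac{0}{X} + 3 = 1 \cdot 0 + 3 = 0 + 3 = 3$)
$V{\left(-37 \right)} \left(898 - -250\right) = 3 \left(898 - -250\right) = 3 \left(898 + 250\right) = 3 \cdot 1148 = 3444$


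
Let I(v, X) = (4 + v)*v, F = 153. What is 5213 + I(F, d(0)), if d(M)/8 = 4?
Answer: 29234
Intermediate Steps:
d(M) = 32 (d(M) = 8*4 = 32)
I(v, X) = v*(4 + v)
5213 + I(F, d(0)) = 5213 + 153*(4 + 153) = 5213 + 153*157 = 5213 + 24021 = 29234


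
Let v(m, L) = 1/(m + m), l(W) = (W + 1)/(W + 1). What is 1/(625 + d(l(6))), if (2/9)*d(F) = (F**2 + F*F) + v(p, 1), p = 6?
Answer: 8/5075 ≈ 0.0015764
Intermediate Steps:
l(W) = 1 (l(W) = (1 + W)/(1 + W) = 1)
v(m, L) = 1/(2*m)
d(F) = 3/8 + 9*F**2 (d(F) = 9*((F**2 + F*F) + (1/2)/6)/2 = 9*((F**2 + F**2) + (1/2)*(1/6))/2 = 9*(2*F**2 + 1/12)/2 = 9*(1/12 + 2*F**2)/2 = 3/8 + 9*F**2)
1/(625 + d(l(6))) = 1/(625 + (3/8 + 9*1**2)) = 1/(625 + (3/8 + 9*1)) = 1/(625 + (3/8 + 9)) = 1/(625 + 75/8) = 1/(5075/8) = 8/5075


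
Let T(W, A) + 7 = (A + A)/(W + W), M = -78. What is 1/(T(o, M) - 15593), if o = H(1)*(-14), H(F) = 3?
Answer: -7/109187 ≈ -6.4110e-5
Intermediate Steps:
o = -42 (o = 3*(-14) = -42)
T(W, A) = -7 + A/W (T(W, A) = -7 + (A + A)/(W + W) = -7 + (2*A)/((2*W)) = -7 + (2*A)*(1/(2*W)) = -7 + A/W)
1/(T(o, M) - 15593) = 1/((-7 - 78/(-42)) - 15593) = 1/((-7 - 78*(-1/42)) - 15593) = 1/((-7 + 13/7) - 15593) = 1/(-36/7 - 15593) = 1/(-109187/7) = -7/109187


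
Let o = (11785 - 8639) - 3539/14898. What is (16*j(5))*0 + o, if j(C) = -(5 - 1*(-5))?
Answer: 46865569/14898 ≈ 3145.8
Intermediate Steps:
j(C) = -10 (j(C) = -(5 + 5) = -1*10 = -10)
o = 46865569/14898 (o = 3146 - 3539*1/14898 = 3146 - 3539/14898 = 46865569/14898 ≈ 3145.8)
(16*j(5))*0 + o = (16*(-10))*0 + 46865569/14898 = -160*0 + 46865569/14898 = 0 + 46865569/14898 = 46865569/14898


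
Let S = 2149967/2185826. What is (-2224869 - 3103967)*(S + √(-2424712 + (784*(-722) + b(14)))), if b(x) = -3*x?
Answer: -5728410774206/1092913 - 5328836*I*√2990802 ≈ -5.2414e+6 - 9.2157e+9*I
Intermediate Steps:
S = 2149967/2185826 (S = 2149967*(1/2185826) = 2149967/2185826 ≈ 0.98359)
(-2224869 - 3103967)*(S + √(-2424712 + (784*(-722) + b(14)))) = (-2224869 - 3103967)*(2149967/2185826 + √(-2424712 + (784*(-722) - 3*14))) = -5328836*(2149967/2185826 + √(-2424712 + (-566048 - 42))) = -5328836*(2149967/2185826 + √(-2424712 - 566090)) = -5328836*(2149967/2185826 + √(-2990802)) = -5328836*(2149967/2185826 + I*√2990802) = -5728410774206/1092913 - 5328836*I*√2990802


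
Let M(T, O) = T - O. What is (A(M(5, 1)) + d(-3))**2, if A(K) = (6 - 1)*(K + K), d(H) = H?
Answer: 1369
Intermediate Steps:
A(K) = 10*K (A(K) = 5*(2*K) = 10*K)
(A(M(5, 1)) + d(-3))**2 = (10*(5 - 1*1) - 3)**2 = (10*(5 - 1) - 3)**2 = (10*4 - 3)**2 = (40 - 3)**2 = 37**2 = 1369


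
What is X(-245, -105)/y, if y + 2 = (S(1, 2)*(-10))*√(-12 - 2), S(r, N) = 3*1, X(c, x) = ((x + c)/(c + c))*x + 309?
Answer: 117*I/(-I + 15*√14) ≈ -0.037131 + 2.084*I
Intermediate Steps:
X(c, x) = 309 + x*(c + x)/(2*c) (X(c, x) = ((c + x)/((2*c)))*x + 309 = ((c + x)*(1/(2*c)))*x + 309 = ((c + x)/(2*c))*x + 309 = x*(c + x)/(2*c) + 309 = 309 + x*(c + x)/(2*c))
S(r, N) = 3
y = -2 - 30*I*√14 (y = -2 + (3*(-10))*√(-12 - 2) = -2 - 30*I*√14 ≈ -2.0 - 112.25*I)
X(-245, -105)/y = ((½)*((-105)² - 245*(618 - 105))/(-245))/(-2 - 30*I*√14) = ((½)*(-1/245)*(11025 - 245*513))/(-2 - 30*I*√14) = ((½)*(-1/245)*(11025 - 125685))/(-2 - 30*I*√14) = ((½)*(-1/245)*(-114660))/(-2 - 30*I*√14) = 234/(-2 - 30*I*√14)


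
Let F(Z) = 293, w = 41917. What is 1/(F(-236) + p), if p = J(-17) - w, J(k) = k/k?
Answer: -1/41623 ≈ -2.4025e-5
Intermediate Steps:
J(k) = 1
p = -41916 (p = 1 - 1*41917 = 1 - 41917 = -41916)
1/(F(-236) + p) = 1/(293 - 41916) = 1/(-41623) = -1/41623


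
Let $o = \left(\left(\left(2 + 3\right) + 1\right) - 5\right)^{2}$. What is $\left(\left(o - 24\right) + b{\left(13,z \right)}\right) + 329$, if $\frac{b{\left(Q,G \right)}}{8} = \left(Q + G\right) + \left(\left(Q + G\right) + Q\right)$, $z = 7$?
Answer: $730$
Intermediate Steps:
$o = 1$ ($o = \left(\left(5 + 1\right) - 5\right)^{2} = \left(6 - 5\right)^{2} = 1^{2} = 1$)
$b{\left(Q,G \right)} = 16 G + 24 Q$ ($b{\left(Q,G \right)} = 8 \left(\left(Q + G\right) + \left(\left(Q + G\right) + Q\right)\right) = 8 \left(\left(G + Q\right) + \left(\left(G + Q\right) + Q\right)\right) = 8 \left(\left(G + Q\right) + \left(G + 2 Q\right)\right) = 8 \left(2 G + 3 Q\right) = 16 G + 24 Q$)
$\left(\left(o - 24\right) + b{\left(13,z \right)}\right) + 329 = \left(\left(1 - 24\right) + \left(16 \cdot 7 + 24 \cdot 13\right)\right) + 329 = \left(-23 + \left(112 + 312\right)\right) + 329 = \left(-23 + 424\right) + 329 = 401 + 329 = 730$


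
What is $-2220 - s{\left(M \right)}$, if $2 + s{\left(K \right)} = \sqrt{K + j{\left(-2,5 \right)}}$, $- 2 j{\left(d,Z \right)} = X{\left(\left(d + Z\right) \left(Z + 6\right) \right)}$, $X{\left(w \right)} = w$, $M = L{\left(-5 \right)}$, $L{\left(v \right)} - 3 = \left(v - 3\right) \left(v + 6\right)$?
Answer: $-2218 - \frac{i \sqrt{86}}{2} \approx -2218.0 - 4.6368 i$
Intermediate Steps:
$L{\left(v \right)} = 3 + \left(-3 + v\right) \left(6 + v\right)$ ($L{\left(v \right)} = 3 + \left(v - 3\right) \left(v + 6\right) = 3 + \left(-3 + v\right) \left(6 + v\right)$)
$M = -5$ ($M = -15 + \left(-5\right)^{2} + 3 \left(-5\right) = -15 + 25 - 15 = -5$)
$j{\left(d,Z \right)} = - \frac{\left(6 + Z\right) \left(Z + d\right)}{2}$ ($j{\left(d,Z \right)} = - \frac{\left(d + Z\right) \left(Z + 6\right)}{2} = - \frac{\left(Z + d\right) \left(6 + Z\right)}{2} = - \frac{\left(6 + Z\right) \left(Z + d\right)}{2}$)
$s{\left(K \right)} = -2 + \sqrt{- \frac{33}{2} + K}$ ($s{\left(K \right)} = -2 + \sqrt{K - \left(9 - 5 + \frac{25}{2}\right)} = -2 + \sqrt{K + \left(-15 + 6 - \frac{25}{2} + 5\right)} = -2 + \sqrt{K - \frac{33}{2}} = -2 + \sqrt{- \frac{33}{2} + K}$)
$-2220 - s{\left(M \right)} = -2220 - \left(-2 + \frac{\sqrt{-66 + 4 \left(-5\right)}}{2}\right) = -2220 - \left(-2 + \frac{\sqrt{-66 - 20}}{2}\right) = -2220 - \left(-2 + \frac{\sqrt{-86}}{2}\right) = -2220 - \left(-2 + \frac{i \sqrt{86}}{2}\right) = -2220 + \left(2 - \frac{i \sqrt{86}}{2}\right) = -2218 - \frac{i \sqrt{86}}{2}$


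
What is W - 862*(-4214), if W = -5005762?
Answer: -1373294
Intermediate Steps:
W - 862*(-4214) = -5005762 - 862*(-4214) = -5005762 + 3632468 = -1373294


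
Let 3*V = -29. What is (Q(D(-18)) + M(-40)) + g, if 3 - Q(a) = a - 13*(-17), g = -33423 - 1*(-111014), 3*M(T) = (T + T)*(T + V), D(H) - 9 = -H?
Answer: 708034/9 ≈ 78671.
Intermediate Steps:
V = -29/3 (V = (⅓)*(-29) = -29/3 ≈ -9.6667)
D(H) = 9 - H
M(T) = 2*T*(-29/3 + T)/3 (M(T) = ((T + T)*(T - 29/3))/3 = ((2*T)*(-29/3 + T))/3 = (2*T*(-29/3 + T))/3 = 2*T*(-29/3 + T)/3)
g = 77591 (g = -33423 + 111014 = 77591)
Q(a) = -218 - a (Q(a) = 3 - (a - 13*(-17)) = 3 - (a + 221) = 3 - (221 + a) = 3 + (-221 - a) = -218 - a)
(Q(D(-18)) + M(-40)) + g = ((-218 - (9 - 1*(-18))) + (2/9)*(-40)*(-29 + 3*(-40))) + 77591 = ((-218 - (9 + 18)) + (2/9)*(-40)*(-29 - 120)) + 77591 = ((-218 - 1*27) + (2/9)*(-40)*(-149)) + 77591 = ((-218 - 27) + 11920/9) + 77591 = (-245 + 11920/9) + 77591 = 9715/9 + 77591 = 708034/9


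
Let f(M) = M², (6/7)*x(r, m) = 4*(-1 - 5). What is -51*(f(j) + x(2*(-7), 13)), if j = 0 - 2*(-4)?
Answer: -1836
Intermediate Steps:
x(r, m) = -28 (x(r, m) = 7*(4*(-1 - 5))/6 = 7*(4*(-6))/6 = (7/6)*(-24) = -28)
j = 8 (j = 0 + 8 = 8)
-51*(f(j) + x(2*(-7), 13)) = -51*(8² - 28) = -51*(64 - 28) = -51*36 = -1836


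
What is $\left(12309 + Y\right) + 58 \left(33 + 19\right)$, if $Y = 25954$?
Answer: $41279$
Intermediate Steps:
$\left(12309 + Y\right) + 58 \left(33 + 19\right) = \left(12309 + 25954\right) + 58 \left(33 + 19\right) = 38263 + 58 \cdot 52 = 38263 + 3016 = 41279$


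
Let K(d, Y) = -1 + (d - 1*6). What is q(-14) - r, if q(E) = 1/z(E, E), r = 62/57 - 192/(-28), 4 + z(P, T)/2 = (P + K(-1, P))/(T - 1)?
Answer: -12995/1596 ≈ -8.1422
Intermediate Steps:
K(d, Y) = -7 + d (K(d, Y) = -1 + (d - 6) = -1 + (-6 + d) = -7 + d)
z(P, T) = -8 + 2*(-8 + P)/(-1 + T) (z(P, T) = -8 + 2*((P + (-7 - 1))/(T - 1)) = -8 + 2*((P - 8)/(-1 + T)) = -8 + 2*((-8 + P)/(-1 + T)) = -8 + 2*(-8 + P)/(-1 + T))
r = 3170/399 (r = 62*(1/57) - 192*(-1/28) = 62/57 + 48/7 = 3170/399 ≈ 7.9449)
q(E) = (-1 + E)/(2*(-4 - 3*E)) (q(E) = 1/(2*(-4 + E - 4*E)/(-1 + E)) = 1/(2*(-4 - 3*E)/(-1 + E)) = (-1 + E)/(2*(-4 - 3*E)))
q(-14) - r = (1 - 1*(-14))/(2*(4 + 3*(-14))) - 1*3170/399 = (1 + 14)/(2*(4 - 42)) - 3170/399 = (1/2)*15/(-38) - 3170/399 = (1/2)*(-1/38)*15 - 3170/399 = -15/76 - 3170/399 = -12995/1596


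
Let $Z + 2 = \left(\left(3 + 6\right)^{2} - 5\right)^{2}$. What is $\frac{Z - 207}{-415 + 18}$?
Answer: $- \frac{5567}{397} \approx -14.023$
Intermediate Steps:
$Z = 5774$ ($Z = -2 + \left(\left(3 + 6\right)^{2} - 5\right)^{2} = -2 + \left(9^{2} - 5\right)^{2} = -2 + \left(81 - 5\right)^{2} = -2 + 76^{2} = -2 + 5776 = 5774$)
$\frac{Z - 207}{-415 + 18} = \frac{5774 - 207}{-415 + 18} = \frac{5567}{-397} = 5567 \left(- \frac{1}{397}\right) = - \frac{5567}{397}$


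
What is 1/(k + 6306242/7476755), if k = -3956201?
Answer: -7476755/29579539301513 ≈ -2.5277e-7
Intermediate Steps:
1/(k + 6306242/7476755) = 1/(-3956201 + 6306242/7476755) = 1/(-29579539301513/7476755) = -7476755/29579539301513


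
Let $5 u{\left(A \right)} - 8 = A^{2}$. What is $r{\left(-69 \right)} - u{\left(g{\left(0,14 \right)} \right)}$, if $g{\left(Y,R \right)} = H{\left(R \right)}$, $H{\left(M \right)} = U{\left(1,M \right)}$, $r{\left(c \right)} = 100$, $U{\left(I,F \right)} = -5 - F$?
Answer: $\frac{131}{5} \approx 26.2$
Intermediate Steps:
$H{\left(M \right)} = -5 - M$
$g{\left(Y,R \right)} = -5 - R$
$u{\left(A \right)} = \frac{8}{5} + \frac{A^{2}}{5}$
$r{\left(-69 \right)} - u{\left(g{\left(0,14 \right)} \right)} = 100 - \left(\frac{8}{5} + \frac{\left(-5 - 14\right)^{2}}{5}\right) = 100 - \left(\frac{8}{5} + \frac{\left(-19\right)^{2}}{5}\right) = 100 - \left(\frac{8}{5} + \frac{1}{5} \cdot 361\right) = 100 - \left(\frac{8}{5} + \frac{361}{5}\right) = 100 - \frac{369}{5} = \frac{131}{5}$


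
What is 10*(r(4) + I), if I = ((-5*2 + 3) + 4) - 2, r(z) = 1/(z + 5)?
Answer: -440/9 ≈ -48.889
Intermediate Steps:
r(z) = 1/(5 + z)
I = -5 (I = ((-10 + 3) + 4) - 2 = (-7 + 4) - 2 = -3 - 2 = -5)
10*(r(4) + I) = 10*(1/(5 + 4) - 5) = 10*(1/9 - 5) = 10*(⅑ - 5) = 10*(-44/9) = -440/9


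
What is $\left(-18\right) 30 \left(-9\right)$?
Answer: $4860$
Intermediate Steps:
$\left(-18\right) 30 \left(-9\right) = \left(-540\right) \left(-9\right) = 4860$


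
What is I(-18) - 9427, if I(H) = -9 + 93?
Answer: -9343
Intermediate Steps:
I(H) = 84
I(-18) - 9427 = 84 - 9427 = -9343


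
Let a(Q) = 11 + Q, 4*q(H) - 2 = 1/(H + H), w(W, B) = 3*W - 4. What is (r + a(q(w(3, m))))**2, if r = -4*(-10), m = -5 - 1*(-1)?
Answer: 4247721/1600 ≈ 2654.8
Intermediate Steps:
m = -4 (m = -5 + 1 = -4)
w(W, B) = -4 + 3*W
q(H) = 1/2 + 1/(8*H) (q(H) = 1/2 + 1/(4*(H + H)) = 1/2 + 1/(4*((2*H))) = 1/2 + (1/(2*H))/4 = 1/2 + 1/(8*H))
r = 40
(r + a(q(w(3, m))))**2 = (40 + (11 + (1 + 4*(-4 + 3*3))/(8*(-4 + 3*3))))**2 = (40 + (11 + (1 + 4*(-4 + 9))/(8*(-4 + 9))))**2 = (40 + (11 + (1/8)*(1 + 4*5)/5))**2 = (40 + (11 + (1/8)*(1/5)*(1 + 20)))**2 = (40 + (11 + (1/8)*(1/5)*21))**2 = (40 + (11 + 21/40))**2 = (40 + 461/40)**2 = (2061/40)**2 = 4247721/1600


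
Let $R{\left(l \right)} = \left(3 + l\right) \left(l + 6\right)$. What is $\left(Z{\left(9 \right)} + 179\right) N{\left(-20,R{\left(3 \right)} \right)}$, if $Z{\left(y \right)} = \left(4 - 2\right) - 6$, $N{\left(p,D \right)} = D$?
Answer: $9450$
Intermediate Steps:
$R{\left(l \right)} = \left(3 + l\right) \left(6 + l\right)$
$Z{\left(y \right)} = -4$ ($Z{\left(y \right)} = 2 - 6 = -4$)
$\left(Z{\left(9 \right)} + 179\right) N{\left(-20,R{\left(3 \right)} \right)} = \left(-4 + 179\right) \left(18 + 3^{2} + 9 \cdot 3\right) = 175 \left(18 + 9 + 27\right) = 175 \cdot 54 = 9450$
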